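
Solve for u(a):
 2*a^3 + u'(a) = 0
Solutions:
 u(a) = C1 - a^4/2


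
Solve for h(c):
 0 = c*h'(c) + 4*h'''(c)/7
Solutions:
 h(c) = C1 + Integral(C2*airyai(-14^(1/3)*c/2) + C3*airybi(-14^(1/3)*c/2), c)


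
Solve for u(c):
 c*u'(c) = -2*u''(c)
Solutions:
 u(c) = C1 + C2*erf(c/2)


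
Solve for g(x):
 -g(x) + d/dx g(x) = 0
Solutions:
 g(x) = C1*exp(x)


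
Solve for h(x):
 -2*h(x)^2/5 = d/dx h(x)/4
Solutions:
 h(x) = 5/(C1 + 8*x)


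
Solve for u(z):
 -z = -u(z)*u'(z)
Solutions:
 u(z) = -sqrt(C1 + z^2)
 u(z) = sqrt(C1 + z^2)


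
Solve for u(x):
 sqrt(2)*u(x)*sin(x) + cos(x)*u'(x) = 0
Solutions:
 u(x) = C1*cos(x)^(sqrt(2))


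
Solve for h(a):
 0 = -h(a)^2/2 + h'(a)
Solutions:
 h(a) = -2/(C1 + a)


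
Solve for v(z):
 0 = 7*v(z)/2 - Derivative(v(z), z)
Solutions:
 v(z) = C1*exp(7*z/2)


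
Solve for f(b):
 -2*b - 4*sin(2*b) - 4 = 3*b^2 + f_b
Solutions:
 f(b) = C1 - b^3 - b^2 - 4*b + 2*cos(2*b)


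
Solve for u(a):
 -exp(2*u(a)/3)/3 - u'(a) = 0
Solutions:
 u(a) = 3*log(-sqrt(-1/(C1 - a))) - 3*log(2)/2 + 3*log(3)
 u(a) = 3*log(-1/(C1 - a))/2 - 3*log(2)/2 + 3*log(3)


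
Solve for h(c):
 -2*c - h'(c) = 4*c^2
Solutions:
 h(c) = C1 - 4*c^3/3 - c^2


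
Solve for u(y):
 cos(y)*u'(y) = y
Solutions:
 u(y) = C1 + Integral(y/cos(y), y)


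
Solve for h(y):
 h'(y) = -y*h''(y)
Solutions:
 h(y) = C1 + C2*log(y)


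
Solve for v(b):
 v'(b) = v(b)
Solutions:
 v(b) = C1*exp(b)


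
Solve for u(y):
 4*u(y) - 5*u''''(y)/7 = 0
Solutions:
 u(y) = C1*exp(-sqrt(2)*5^(3/4)*7^(1/4)*y/5) + C2*exp(sqrt(2)*5^(3/4)*7^(1/4)*y/5) + C3*sin(sqrt(2)*5^(3/4)*7^(1/4)*y/5) + C4*cos(sqrt(2)*5^(3/4)*7^(1/4)*y/5)


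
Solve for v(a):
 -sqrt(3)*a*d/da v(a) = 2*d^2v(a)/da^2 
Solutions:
 v(a) = C1 + C2*erf(3^(1/4)*a/2)


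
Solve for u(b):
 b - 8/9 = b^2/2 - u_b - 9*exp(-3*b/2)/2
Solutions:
 u(b) = C1 + b^3/6 - b^2/2 + 8*b/9 + 3*exp(-3*b/2)


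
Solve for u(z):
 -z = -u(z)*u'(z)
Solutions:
 u(z) = -sqrt(C1 + z^2)
 u(z) = sqrt(C1 + z^2)


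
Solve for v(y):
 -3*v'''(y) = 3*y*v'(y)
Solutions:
 v(y) = C1 + Integral(C2*airyai(-y) + C3*airybi(-y), y)


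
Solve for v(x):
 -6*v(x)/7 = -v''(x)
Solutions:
 v(x) = C1*exp(-sqrt(42)*x/7) + C2*exp(sqrt(42)*x/7)


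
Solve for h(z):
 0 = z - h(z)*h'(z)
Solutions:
 h(z) = -sqrt(C1 + z^2)
 h(z) = sqrt(C1 + z^2)


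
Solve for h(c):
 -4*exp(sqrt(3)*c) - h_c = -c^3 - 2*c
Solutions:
 h(c) = C1 + c^4/4 + c^2 - 4*sqrt(3)*exp(sqrt(3)*c)/3


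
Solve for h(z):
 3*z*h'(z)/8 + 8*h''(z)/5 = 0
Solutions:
 h(z) = C1 + C2*erf(sqrt(30)*z/16)


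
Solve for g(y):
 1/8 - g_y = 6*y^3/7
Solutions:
 g(y) = C1 - 3*y^4/14 + y/8


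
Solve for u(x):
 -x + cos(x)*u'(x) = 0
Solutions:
 u(x) = C1 + Integral(x/cos(x), x)


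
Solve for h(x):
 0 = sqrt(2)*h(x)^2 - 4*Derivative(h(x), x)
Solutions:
 h(x) = -4/(C1 + sqrt(2)*x)


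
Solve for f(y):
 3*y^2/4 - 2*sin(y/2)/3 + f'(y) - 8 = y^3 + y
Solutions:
 f(y) = C1 + y^4/4 - y^3/4 + y^2/2 + 8*y - 4*cos(y/2)/3


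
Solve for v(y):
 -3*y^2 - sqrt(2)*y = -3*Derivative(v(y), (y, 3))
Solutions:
 v(y) = C1 + C2*y + C3*y^2 + y^5/60 + sqrt(2)*y^4/72


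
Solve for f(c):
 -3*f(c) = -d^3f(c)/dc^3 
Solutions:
 f(c) = C3*exp(3^(1/3)*c) + (C1*sin(3^(5/6)*c/2) + C2*cos(3^(5/6)*c/2))*exp(-3^(1/3)*c/2)


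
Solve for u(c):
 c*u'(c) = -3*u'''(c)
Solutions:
 u(c) = C1 + Integral(C2*airyai(-3^(2/3)*c/3) + C3*airybi(-3^(2/3)*c/3), c)


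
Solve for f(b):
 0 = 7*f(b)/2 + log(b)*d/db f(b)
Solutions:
 f(b) = C1*exp(-7*li(b)/2)


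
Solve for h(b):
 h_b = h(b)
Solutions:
 h(b) = C1*exp(b)


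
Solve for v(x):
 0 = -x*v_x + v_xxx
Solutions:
 v(x) = C1 + Integral(C2*airyai(x) + C3*airybi(x), x)


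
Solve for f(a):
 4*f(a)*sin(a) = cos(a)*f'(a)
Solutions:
 f(a) = C1/cos(a)^4


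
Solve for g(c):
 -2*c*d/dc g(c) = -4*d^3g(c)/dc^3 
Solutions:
 g(c) = C1 + Integral(C2*airyai(2^(2/3)*c/2) + C3*airybi(2^(2/3)*c/2), c)


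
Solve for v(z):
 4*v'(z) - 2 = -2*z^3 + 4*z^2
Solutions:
 v(z) = C1 - z^4/8 + z^3/3 + z/2


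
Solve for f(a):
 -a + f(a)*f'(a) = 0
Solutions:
 f(a) = -sqrt(C1 + a^2)
 f(a) = sqrt(C1 + a^2)


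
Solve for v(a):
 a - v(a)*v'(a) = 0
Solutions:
 v(a) = -sqrt(C1 + a^2)
 v(a) = sqrt(C1 + a^2)


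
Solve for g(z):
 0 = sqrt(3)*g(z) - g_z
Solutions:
 g(z) = C1*exp(sqrt(3)*z)


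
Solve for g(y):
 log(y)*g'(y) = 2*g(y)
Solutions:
 g(y) = C1*exp(2*li(y))


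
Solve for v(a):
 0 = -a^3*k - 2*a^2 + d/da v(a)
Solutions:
 v(a) = C1 + a^4*k/4 + 2*a^3/3


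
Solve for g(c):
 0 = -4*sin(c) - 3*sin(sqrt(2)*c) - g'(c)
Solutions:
 g(c) = C1 + 4*cos(c) + 3*sqrt(2)*cos(sqrt(2)*c)/2


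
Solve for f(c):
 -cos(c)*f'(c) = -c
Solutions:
 f(c) = C1 + Integral(c/cos(c), c)


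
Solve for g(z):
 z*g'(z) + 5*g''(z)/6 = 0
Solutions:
 g(z) = C1 + C2*erf(sqrt(15)*z/5)


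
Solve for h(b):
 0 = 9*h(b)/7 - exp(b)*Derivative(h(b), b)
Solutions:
 h(b) = C1*exp(-9*exp(-b)/7)


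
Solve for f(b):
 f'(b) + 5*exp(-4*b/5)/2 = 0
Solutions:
 f(b) = C1 + 25*exp(-4*b/5)/8


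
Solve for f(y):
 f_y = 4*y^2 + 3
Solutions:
 f(y) = C1 + 4*y^3/3 + 3*y


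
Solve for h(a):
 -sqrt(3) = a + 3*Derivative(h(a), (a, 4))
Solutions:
 h(a) = C1 + C2*a + C3*a^2 + C4*a^3 - a^5/360 - sqrt(3)*a^4/72


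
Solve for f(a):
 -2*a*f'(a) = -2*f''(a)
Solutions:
 f(a) = C1 + C2*erfi(sqrt(2)*a/2)


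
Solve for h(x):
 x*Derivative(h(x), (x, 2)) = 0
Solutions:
 h(x) = C1 + C2*x


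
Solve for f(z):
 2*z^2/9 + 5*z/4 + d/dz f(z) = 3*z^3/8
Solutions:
 f(z) = C1 + 3*z^4/32 - 2*z^3/27 - 5*z^2/8


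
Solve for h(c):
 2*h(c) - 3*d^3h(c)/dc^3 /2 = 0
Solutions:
 h(c) = C3*exp(6^(2/3)*c/3) + (C1*sin(2^(2/3)*3^(1/6)*c/2) + C2*cos(2^(2/3)*3^(1/6)*c/2))*exp(-6^(2/3)*c/6)


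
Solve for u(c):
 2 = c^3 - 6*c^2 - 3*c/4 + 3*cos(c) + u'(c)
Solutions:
 u(c) = C1 - c^4/4 + 2*c^3 + 3*c^2/8 + 2*c - 3*sin(c)


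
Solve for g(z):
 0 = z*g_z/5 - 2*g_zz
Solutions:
 g(z) = C1 + C2*erfi(sqrt(5)*z/10)


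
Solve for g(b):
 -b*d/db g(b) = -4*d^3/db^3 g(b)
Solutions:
 g(b) = C1 + Integral(C2*airyai(2^(1/3)*b/2) + C3*airybi(2^(1/3)*b/2), b)


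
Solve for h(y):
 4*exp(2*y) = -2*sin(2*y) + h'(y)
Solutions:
 h(y) = C1 + 2*exp(2*y) - cos(2*y)


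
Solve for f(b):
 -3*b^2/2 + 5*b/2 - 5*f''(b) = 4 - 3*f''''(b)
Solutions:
 f(b) = C1 + C2*b + C3*exp(-sqrt(15)*b/3) + C4*exp(sqrt(15)*b/3) - b^4/40 + b^3/12 - 29*b^2/50


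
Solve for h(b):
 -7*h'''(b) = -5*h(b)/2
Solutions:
 h(b) = C3*exp(14^(2/3)*5^(1/3)*b/14) + (C1*sin(14^(2/3)*sqrt(3)*5^(1/3)*b/28) + C2*cos(14^(2/3)*sqrt(3)*5^(1/3)*b/28))*exp(-14^(2/3)*5^(1/3)*b/28)


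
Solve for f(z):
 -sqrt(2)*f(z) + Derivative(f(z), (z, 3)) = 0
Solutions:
 f(z) = C3*exp(2^(1/6)*z) + (C1*sin(2^(1/6)*sqrt(3)*z/2) + C2*cos(2^(1/6)*sqrt(3)*z/2))*exp(-2^(1/6)*z/2)


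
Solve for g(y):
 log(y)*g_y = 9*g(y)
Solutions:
 g(y) = C1*exp(9*li(y))


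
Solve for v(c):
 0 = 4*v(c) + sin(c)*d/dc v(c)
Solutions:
 v(c) = C1*(cos(c)^2 + 2*cos(c) + 1)/(cos(c)^2 - 2*cos(c) + 1)


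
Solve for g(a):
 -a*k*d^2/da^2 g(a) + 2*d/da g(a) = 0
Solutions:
 g(a) = C1 + a^(((re(k) + 2)*re(k) + im(k)^2)/(re(k)^2 + im(k)^2))*(C2*sin(2*log(a)*Abs(im(k))/(re(k)^2 + im(k)^2)) + C3*cos(2*log(a)*im(k)/(re(k)^2 + im(k)^2)))


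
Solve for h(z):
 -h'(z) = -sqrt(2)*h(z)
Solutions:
 h(z) = C1*exp(sqrt(2)*z)


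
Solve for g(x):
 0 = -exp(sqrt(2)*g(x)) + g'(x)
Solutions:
 g(x) = sqrt(2)*(2*log(-1/(C1 + x)) - log(2))/4


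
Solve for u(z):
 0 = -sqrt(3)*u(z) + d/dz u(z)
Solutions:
 u(z) = C1*exp(sqrt(3)*z)


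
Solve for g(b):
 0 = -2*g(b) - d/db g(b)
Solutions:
 g(b) = C1*exp(-2*b)


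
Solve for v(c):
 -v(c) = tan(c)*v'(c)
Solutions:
 v(c) = C1/sin(c)


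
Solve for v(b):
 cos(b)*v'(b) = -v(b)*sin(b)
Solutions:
 v(b) = C1*cos(b)


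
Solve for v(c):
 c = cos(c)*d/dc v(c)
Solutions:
 v(c) = C1 + Integral(c/cos(c), c)


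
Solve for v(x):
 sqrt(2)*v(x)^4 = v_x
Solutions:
 v(x) = (-1/(C1 + 3*sqrt(2)*x))^(1/3)
 v(x) = (-1/(C1 + sqrt(2)*x))^(1/3)*(-3^(2/3) - 3*3^(1/6)*I)/6
 v(x) = (-1/(C1 + sqrt(2)*x))^(1/3)*(-3^(2/3) + 3*3^(1/6)*I)/6


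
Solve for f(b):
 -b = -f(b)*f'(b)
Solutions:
 f(b) = -sqrt(C1 + b^2)
 f(b) = sqrt(C1 + b^2)


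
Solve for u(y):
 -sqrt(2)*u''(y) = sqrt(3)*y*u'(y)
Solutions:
 u(y) = C1 + C2*erf(6^(1/4)*y/2)


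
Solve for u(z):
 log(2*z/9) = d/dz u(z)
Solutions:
 u(z) = C1 + z*log(z) + z*log(2/9) - z


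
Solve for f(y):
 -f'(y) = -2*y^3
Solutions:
 f(y) = C1 + y^4/2


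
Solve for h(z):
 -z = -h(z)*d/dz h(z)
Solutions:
 h(z) = -sqrt(C1 + z^2)
 h(z) = sqrt(C1 + z^2)


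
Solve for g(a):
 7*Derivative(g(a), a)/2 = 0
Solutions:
 g(a) = C1


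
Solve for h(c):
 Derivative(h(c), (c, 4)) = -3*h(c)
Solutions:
 h(c) = (C1*sin(sqrt(2)*3^(1/4)*c/2) + C2*cos(sqrt(2)*3^(1/4)*c/2))*exp(-sqrt(2)*3^(1/4)*c/2) + (C3*sin(sqrt(2)*3^(1/4)*c/2) + C4*cos(sqrt(2)*3^(1/4)*c/2))*exp(sqrt(2)*3^(1/4)*c/2)


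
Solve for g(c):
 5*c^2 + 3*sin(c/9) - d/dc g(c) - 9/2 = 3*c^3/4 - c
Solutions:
 g(c) = C1 - 3*c^4/16 + 5*c^3/3 + c^2/2 - 9*c/2 - 27*cos(c/9)


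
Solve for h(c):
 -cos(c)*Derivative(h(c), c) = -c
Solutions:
 h(c) = C1 + Integral(c/cos(c), c)


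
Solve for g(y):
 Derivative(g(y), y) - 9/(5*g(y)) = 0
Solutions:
 g(y) = -sqrt(C1 + 90*y)/5
 g(y) = sqrt(C1 + 90*y)/5


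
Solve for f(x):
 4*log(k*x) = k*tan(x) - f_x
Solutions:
 f(x) = C1 - k*log(cos(x)) - 4*x*log(k*x) + 4*x


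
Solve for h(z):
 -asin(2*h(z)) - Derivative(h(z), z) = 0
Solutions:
 Integral(1/asin(2*_y), (_y, h(z))) = C1 - z


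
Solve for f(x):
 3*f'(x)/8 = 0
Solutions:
 f(x) = C1


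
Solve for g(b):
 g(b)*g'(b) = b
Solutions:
 g(b) = -sqrt(C1 + b^2)
 g(b) = sqrt(C1 + b^2)


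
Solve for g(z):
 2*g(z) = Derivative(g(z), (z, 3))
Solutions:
 g(z) = C3*exp(2^(1/3)*z) + (C1*sin(2^(1/3)*sqrt(3)*z/2) + C2*cos(2^(1/3)*sqrt(3)*z/2))*exp(-2^(1/3)*z/2)


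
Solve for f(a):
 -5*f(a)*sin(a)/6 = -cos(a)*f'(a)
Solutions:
 f(a) = C1/cos(a)^(5/6)


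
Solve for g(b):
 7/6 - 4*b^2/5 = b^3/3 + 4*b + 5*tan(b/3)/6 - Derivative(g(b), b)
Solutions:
 g(b) = C1 + b^4/12 + 4*b^3/15 + 2*b^2 - 7*b/6 - 5*log(cos(b/3))/2


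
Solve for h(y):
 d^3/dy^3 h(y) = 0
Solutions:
 h(y) = C1 + C2*y + C3*y^2


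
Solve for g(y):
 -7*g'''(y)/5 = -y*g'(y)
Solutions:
 g(y) = C1 + Integral(C2*airyai(5^(1/3)*7^(2/3)*y/7) + C3*airybi(5^(1/3)*7^(2/3)*y/7), y)


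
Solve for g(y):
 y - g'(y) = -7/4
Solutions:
 g(y) = C1 + y^2/2 + 7*y/4


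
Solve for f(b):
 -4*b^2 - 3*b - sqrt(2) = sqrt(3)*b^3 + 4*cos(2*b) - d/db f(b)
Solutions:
 f(b) = C1 + sqrt(3)*b^4/4 + 4*b^3/3 + 3*b^2/2 + sqrt(2)*b + 2*sin(2*b)


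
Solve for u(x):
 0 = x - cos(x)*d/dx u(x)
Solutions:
 u(x) = C1 + Integral(x/cos(x), x)


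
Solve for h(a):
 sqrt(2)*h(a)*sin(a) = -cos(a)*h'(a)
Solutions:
 h(a) = C1*cos(a)^(sqrt(2))


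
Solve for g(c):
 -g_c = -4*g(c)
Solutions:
 g(c) = C1*exp(4*c)


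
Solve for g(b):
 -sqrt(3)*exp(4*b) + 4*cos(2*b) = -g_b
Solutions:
 g(b) = C1 + sqrt(3)*exp(4*b)/4 - 2*sin(2*b)


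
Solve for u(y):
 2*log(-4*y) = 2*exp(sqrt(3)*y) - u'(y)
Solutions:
 u(y) = C1 - 2*y*log(-y) + 2*y*(1 - 2*log(2)) + 2*sqrt(3)*exp(sqrt(3)*y)/3


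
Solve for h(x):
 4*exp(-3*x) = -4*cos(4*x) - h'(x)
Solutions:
 h(x) = C1 - sin(4*x) + 4*exp(-3*x)/3


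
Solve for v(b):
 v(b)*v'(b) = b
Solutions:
 v(b) = -sqrt(C1 + b^2)
 v(b) = sqrt(C1 + b^2)


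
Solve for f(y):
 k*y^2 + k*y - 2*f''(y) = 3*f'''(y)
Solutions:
 f(y) = C1 + C2*y + C3*exp(-2*y/3) + k*y^4/24 - k*y^3/6 + 3*k*y^2/4


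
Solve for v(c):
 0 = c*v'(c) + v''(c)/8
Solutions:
 v(c) = C1 + C2*erf(2*c)


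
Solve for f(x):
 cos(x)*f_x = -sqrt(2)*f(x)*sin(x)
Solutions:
 f(x) = C1*cos(x)^(sqrt(2))


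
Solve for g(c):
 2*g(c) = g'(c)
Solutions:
 g(c) = C1*exp(2*c)


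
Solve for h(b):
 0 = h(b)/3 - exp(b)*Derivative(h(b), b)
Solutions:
 h(b) = C1*exp(-exp(-b)/3)


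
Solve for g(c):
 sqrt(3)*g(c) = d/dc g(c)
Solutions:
 g(c) = C1*exp(sqrt(3)*c)


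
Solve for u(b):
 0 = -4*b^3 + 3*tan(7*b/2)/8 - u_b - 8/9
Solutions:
 u(b) = C1 - b^4 - 8*b/9 - 3*log(cos(7*b/2))/28


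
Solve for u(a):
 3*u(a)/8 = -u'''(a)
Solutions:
 u(a) = C3*exp(-3^(1/3)*a/2) + (C1*sin(3^(5/6)*a/4) + C2*cos(3^(5/6)*a/4))*exp(3^(1/3)*a/4)


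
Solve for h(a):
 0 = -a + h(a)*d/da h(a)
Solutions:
 h(a) = -sqrt(C1 + a^2)
 h(a) = sqrt(C1 + a^2)


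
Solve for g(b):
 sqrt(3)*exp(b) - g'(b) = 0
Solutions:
 g(b) = C1 + sqrt(3)*exp(b)


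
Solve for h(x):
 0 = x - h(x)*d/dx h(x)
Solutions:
 h(x) = -sqrt(C1 + x^2)
 h(x) = sqrt(C1 + x^2)


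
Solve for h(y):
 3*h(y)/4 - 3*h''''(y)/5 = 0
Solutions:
 h(y) = C1*exp(-sqrt(2)*5^(1/4)*y/2) + C2*exp(sqrt(2)*5^(1/4)*y/2) + C3*sin(sqrt(2)*5^(1/4)*y/2) + C4*cos(sqrt(2)*5^(1/4)*y/2)


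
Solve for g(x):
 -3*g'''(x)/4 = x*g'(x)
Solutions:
 g(x) = C1 + Integral(C2*airyai(-6^(2/3)*x/3) + C3*airybi(-6^(2/3)*x/3), x)


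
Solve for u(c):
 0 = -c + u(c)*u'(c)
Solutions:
 u(c) = -sqrt(C1 + c^2)
 u(c) = sqrt(C1 + c^2)


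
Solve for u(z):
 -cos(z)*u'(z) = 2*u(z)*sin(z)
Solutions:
 u(z) = C1*cos(z)^2


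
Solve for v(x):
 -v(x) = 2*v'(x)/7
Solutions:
 v(x) = C1*exp(-7*x/2)


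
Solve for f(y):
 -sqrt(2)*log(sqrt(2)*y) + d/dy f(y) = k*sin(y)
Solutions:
 f(y) = C1 - k*cos(y) + sqrt(2)*y*(log(y) - 1) + sqrt(2)*y*log(2)/2


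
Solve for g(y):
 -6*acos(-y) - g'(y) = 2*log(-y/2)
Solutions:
 g(y) = C1 - 2*y*log(-y) - 6*y*acos(-y) + 2*y*log(2) + 2*y - 6*sqrt(1 - y^2)


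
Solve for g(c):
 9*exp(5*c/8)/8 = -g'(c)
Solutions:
 g(c) = C1 - 9*exp(5*c/8)/5


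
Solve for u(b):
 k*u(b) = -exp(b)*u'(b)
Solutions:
 u(b) = C1*exp(k*exp(-b))


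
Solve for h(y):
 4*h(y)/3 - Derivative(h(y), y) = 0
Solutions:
 h(y) = C1*exp(4*y/3)


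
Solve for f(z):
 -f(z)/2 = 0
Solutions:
 f(z) = 0


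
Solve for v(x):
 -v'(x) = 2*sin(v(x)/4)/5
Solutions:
 2*x/5 + 2*log(cos(v(x)/4) - 1) - 2*log(cos(v(x)/4) + 1) = C1


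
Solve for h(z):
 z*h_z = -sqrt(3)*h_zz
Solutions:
 h(z) = C1 + C2*erf(sqrt(2)*3^(3/4)*z/6)


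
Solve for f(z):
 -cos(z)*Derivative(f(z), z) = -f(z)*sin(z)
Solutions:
 f(z) = C1/cos(z)


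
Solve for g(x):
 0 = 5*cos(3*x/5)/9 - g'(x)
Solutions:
 g(x) = C1 + 25*sin(3*x/5)/27


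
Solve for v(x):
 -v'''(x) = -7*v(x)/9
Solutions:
 v(x) = C3*exp(21^(1/3)*x/3) + (C1*sin(3^(5/6)*7^(1/3)*x/6) + C2*cos(3^(5/6)*7^(1/3)*x/6))*exp(-21^(1/3)*x/6)


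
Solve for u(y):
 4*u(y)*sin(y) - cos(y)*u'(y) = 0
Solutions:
 u(y) = C1/cos(y)^4


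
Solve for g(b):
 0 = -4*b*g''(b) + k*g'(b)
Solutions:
 g(b) = C1 + b^(re(k)/4 + 1)*(C2*sin(log(b)*Abs(im(k))/4) + C3*cos(log(b)*im(k)/4))


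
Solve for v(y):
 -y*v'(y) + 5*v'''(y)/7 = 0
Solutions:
 v(y) = C1 + Integral(C2*airyai(5^(2/3)*7^(1/3)*y/5) + C3*airybi(5^(2/3)*7^(1/3)*y/5), y)


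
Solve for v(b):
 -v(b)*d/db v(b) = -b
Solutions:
 v(b) = -sqrt(C1 + b^2)
 v(b) = sqrt(C1 + b^2)


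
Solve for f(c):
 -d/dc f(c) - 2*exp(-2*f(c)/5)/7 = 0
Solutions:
 f(c) = 5*log(-sqrt(C1 - 2*c)) - 5*log(35) + 5*log(70)/2
 f(c) = 5*log(C1 - 2*c)/2 - 5*log(35) + 5*log(70)/2


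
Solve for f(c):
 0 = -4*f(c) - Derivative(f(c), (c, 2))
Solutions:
 f(c) = C1*sin(2*c) + C2*cos(2*c)


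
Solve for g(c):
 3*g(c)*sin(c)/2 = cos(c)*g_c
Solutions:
 g(c) = C1/cos(c)^(3/2)


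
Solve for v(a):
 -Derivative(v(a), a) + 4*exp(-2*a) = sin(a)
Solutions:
 v(a) = C1 + cos(a) - 2*exp(-2*a)


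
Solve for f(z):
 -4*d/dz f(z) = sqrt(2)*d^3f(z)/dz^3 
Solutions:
 f(z) = C1 + C2*sin(2^(3/4)*z) + C3*cos(2^(3/4)*z)


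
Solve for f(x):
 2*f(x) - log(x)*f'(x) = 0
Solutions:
 f(x) = C1*exp(2*li(x))


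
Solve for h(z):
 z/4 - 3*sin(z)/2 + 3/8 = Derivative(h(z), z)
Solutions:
 h(z) = C1 + z^2/8 + 3*z/8 + 3*cos(z)/2


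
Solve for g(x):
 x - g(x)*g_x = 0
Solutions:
 g(x) = -sqrt(C1 + x^2)
 g(x) = sqrt(C1 + x^2)


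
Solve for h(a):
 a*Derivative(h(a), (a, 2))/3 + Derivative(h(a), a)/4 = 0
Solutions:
 h(a) = C1 + C2*a^(1/4)


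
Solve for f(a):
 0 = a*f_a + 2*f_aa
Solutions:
 f(a) = C1 + C2*erf(a/2)


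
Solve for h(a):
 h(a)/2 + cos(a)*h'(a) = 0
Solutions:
 h(a) = C1*(sin(a) - 1)^(1/4)/(sin(a) + 1)^(1/4)


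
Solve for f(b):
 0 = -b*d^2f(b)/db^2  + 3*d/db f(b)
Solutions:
 f(b) = C1 + C2*b^4


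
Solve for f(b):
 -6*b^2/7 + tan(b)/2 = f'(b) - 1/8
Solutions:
 f(b) = C1 - 2*b^3/7 + b/8 - log(cos(b))/2


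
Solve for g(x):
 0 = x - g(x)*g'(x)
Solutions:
 g(x) = -sqrt(C1 + x^2)
 g(x) = sqrt(C1 + x^2)


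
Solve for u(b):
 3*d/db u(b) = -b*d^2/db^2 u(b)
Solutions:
 u(b) = C1 + C2/b^2


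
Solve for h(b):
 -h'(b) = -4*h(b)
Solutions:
 h(b) = C1*exp(4*b)


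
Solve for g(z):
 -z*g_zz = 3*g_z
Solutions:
 g(z) = C1 + C2/z^2


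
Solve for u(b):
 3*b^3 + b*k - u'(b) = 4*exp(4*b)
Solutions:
 u(b) = C1 + 3*b^4/4 + b^2*k/2 - exp(4*b)


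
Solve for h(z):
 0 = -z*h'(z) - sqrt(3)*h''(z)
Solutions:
 h(z) = C1 + C2*erf(sqrt(2)*3^(3/4)*z/6)


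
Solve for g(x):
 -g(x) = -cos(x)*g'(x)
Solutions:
 g(x) = C1*sqrt(sin(x) + 1)/sqrt(sin(x) - 1)


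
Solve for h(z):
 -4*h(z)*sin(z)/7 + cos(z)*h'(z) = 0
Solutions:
 h(z) = C1/cos(z)^(4/7)


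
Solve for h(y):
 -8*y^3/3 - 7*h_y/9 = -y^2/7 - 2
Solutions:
 h(y) = C1 - 6*y^4/7 + 3*y^3/49 + 18*y/7


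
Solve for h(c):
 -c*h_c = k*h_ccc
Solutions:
 h(c) = C1 + Integral(C2*airyai(c*(-1/k)^(1/3)) + C3*airybi(c*(-1/k)^(1/3)), c)


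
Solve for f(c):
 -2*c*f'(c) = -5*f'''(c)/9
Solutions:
 f(c) = C1 + Integral(C2*airyai(18^(1/3)*5^(2/3)*c/5) + C3*airybi(18^(1/3)*5^(2/3)*c/5), c)


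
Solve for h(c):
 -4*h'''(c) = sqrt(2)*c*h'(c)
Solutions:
 h(c) = C1 + Integral(C2*airyai(-sqrt(2)*c/2) + C3*airybi(-sqrt(2)*c/2), c)


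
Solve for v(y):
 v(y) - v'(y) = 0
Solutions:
 v(y) = C1*exp(y)


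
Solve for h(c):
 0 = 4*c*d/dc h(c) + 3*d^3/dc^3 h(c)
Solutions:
 h(c) = C1 + Integral(C2*airyai(-6^(2/3)*c/3) + C3*airybi(-6^(2/3)*c/3), c)


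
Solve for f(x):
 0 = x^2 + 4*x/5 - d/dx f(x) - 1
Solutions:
 f(x) = C1 + x^3/3 + 2*x^2/5 - x


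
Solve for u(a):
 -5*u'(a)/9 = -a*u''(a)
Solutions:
 u(a) = C1 + C2*a^(14/9)


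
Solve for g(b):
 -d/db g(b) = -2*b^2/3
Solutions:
 g(b) = C1 + 2*b^3/9


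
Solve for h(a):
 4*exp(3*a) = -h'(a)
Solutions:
 h(a) = C1 - 4*exp(3*a)/3


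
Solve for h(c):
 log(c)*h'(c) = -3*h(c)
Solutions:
 h(c) = C1*exp(-3*li(c))


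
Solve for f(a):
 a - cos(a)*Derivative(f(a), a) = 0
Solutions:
 f(a) = C1 + Integral(a/cos(a), a)


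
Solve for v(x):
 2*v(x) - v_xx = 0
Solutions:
 v(x) = C1*exp(-sqrt(2)*x) + C2*exp(sqrt(2)*x)


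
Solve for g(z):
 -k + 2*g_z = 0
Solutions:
 g(z) = C1 + k*z/2


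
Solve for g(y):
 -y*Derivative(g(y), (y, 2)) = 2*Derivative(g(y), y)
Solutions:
 g(y) = C1 + C2/y


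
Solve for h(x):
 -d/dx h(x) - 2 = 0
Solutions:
 h(x) = C1 - 2*x


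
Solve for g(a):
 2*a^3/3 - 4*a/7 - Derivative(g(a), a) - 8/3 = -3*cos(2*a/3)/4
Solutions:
 g(a) = C1 + a^4/6 - 2*a^2/7 - 8*a/3 + 9*sin(2*a/3)/8


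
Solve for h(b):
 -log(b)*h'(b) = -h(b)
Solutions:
 h(b) = C1*exp(li(b))


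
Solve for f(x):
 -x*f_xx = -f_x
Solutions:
 f(x) = C1 + C2*x^2


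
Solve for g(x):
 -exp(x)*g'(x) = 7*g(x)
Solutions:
 g(x) = C1*exp(7*exp(-x))


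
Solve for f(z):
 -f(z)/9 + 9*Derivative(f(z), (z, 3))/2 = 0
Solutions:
 f(z) = C3*exp(2^(1/3)*3^(2/3)*z/9) + (C1*sin(2^(1/3)*3^(1/6)*z/6) + C2*cos(2^(1/3)*3^(1/6)*z/6))*exp(-2^(1/3)*3^(2/3)*z/18)


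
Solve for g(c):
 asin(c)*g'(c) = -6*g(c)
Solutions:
 g(c) = C1*exp(-6*Integral(1/asin(c), c))


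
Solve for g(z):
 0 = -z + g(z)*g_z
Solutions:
 g(z) = -sqrt(C1 + z^2)
 g(z) = sqrt(C1 + z^2)


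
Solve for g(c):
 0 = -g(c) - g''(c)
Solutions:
 g(c) = C1*sin(c) + C2*cos(c)


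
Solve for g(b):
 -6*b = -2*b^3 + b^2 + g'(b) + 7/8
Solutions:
 g(b) = C1 + b^4/2 - b^3/3 - 3*b^2 - 7*b/8


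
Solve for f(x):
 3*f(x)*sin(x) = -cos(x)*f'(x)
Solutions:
 f(x) = C1*cos(x)^3


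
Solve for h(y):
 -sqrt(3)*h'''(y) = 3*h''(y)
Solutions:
 h(y) = C1 + C2*y + C3*exp(-sqrt(3)*y)


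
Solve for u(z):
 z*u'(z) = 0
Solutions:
 u(z) = C1


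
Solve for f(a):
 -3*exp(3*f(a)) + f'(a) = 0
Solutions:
 f(a) = log(-1/(C1 + 9*a))/3
 f(a) = log((-1/(C1 + 3*a))^(1/3)*(-3^(2/3) - 3*3^(1/6)*I)/6)
 f(a) = log((-1/(C1 + 3*a))^(1/3)*(-3^(2/3) + 3*3^(1/6)*I)/6)


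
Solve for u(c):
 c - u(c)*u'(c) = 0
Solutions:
 u(c) = -sqrt(C1 + c^2)
 u(c) = sqrt(C1 + c^2)


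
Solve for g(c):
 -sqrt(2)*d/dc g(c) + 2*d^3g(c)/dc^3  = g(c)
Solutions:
 g(c) = C1*exp(-c*(2*2^(1/6)*3^(2/3)/(sqrt(3)*sqrt(27 - 4*sqrt(2)) + 9)^(1/3) + 6^(1/3)*(sqrt(3)*sqrt(27 - 4*sqrt(2)) + 9)^(1/3))/12)*sin(c*(-6*6^(1/6)/(sqrt(3)*sqrt(27 - 4*sqrt(2)) + 9)^(1/3) + 2^(1/3)*3^(5/6)*(sqrt(3)*sqrt(27 - 4*sqrt(2)) + 9)^(1/3))/12) + C2*exp(-c*(2*2^(1/6)*3^(2/3)/(sqrt(3)*sqrt(27 - 4*sqrt(2)) + 9)^(1/3) + 6^(1/3)*(sqrt(3)*sqrt(27 - 4*sqrt(2)) + 9)^(1/3))/12)*cos(c*(-6*6^(1/6)/(sqrt(3)*sqrt(27 - 4*sqrt(2)) + 9)^(1/3) + 2^(1/3)*3^(5/6)*(sqrt(3)*sqrt(27 - 4*sqrt(2)) + 9)^(1/3))/12) + C3*exp(c*(2*2^(1/6)*3^(2/3)/(sqrt(3)*sqrt(27 - 4*sqrt(2)) + 9)^(1/3) + 6^(1/3)*(sqrt(3)*sqrt(27 - 4*sqrt(2)) + 9)^(1/3))/6)


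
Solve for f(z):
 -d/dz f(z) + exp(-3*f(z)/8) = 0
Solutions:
 f(z) = 8*log(C1 + 3*z/8)/3
 f(z) = 8*log((-3^(1/3) - 3^(5/6)*I)*(C1 + z)^(1/3)/4)
 f(z) = 8*log((-3^(1/3) + 3^(5/6)*I)*(C1 + z)^(1/3)/4)


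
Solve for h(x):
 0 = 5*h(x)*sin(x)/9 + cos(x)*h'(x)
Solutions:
 h(x) = C1*cos(x)^(5/9)


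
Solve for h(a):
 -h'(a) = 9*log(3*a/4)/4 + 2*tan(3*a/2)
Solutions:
 h(a) = C1 - 9*a*log(a)/4 - 9*a*log(3)/4 + 9*a/4 + 9*a*log(2)/2 + 4*log(cos(3*a/2))/3


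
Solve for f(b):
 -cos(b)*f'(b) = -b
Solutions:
 f(b) = C1 + Integral(b/cos(b), b)


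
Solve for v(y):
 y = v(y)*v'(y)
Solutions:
 v(y) = -sqrt(C1 + y^2)
 v(y) = sqrt(C1 + y^2)


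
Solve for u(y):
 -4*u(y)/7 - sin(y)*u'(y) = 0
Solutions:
 u(y) = C1*(cos(y) + 1)^(2/7)/(cos(y) - 1)^(2/7)


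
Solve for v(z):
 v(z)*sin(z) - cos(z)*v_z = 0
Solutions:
 v(z) = C1/cos(z)


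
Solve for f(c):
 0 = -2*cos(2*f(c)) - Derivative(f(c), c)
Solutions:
 f(c) = -asin((C1 + exp(8*c))/(C1 - exp(8*c)))/2 + pi/2
 f(c) = asin((C1 + exp(8*c))/(C1 - exp(8*c)))/2


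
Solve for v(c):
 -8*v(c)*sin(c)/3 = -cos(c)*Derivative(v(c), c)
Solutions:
 v(c) = C1/cos(c)^(8/3)


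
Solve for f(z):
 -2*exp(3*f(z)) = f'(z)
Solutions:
 f(z) = log((-3^(2/3) - 3*3^(1/6)*I)*(1/(C1 + 2*z))^(1/3)/6)
 f(z) = log((-3^(2/3) + 3*3^(1/6)*I)*(1/(C1 + 2*z))^(1/3)/6)
 f(z) = log(1/(C1 + 6*z))/3


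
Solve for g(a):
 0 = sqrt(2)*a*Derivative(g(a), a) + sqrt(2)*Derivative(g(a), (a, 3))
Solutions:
 g(a) = C1 + Integral(C2*airyai(-a) + C3*airybi(-a), a)


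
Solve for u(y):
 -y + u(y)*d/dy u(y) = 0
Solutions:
 u(y) = -sqrt(C1 + y^2)
 u(y) = sqrt(C1 + y^2)


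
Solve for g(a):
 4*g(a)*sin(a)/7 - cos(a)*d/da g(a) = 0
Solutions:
 g(a) = C1/cos(a)^(4/7)


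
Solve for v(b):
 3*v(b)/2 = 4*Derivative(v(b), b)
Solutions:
 v(b) = C1*exp(3*b/8)


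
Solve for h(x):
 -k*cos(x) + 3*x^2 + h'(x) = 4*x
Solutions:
 h(x) = C1 + k*sin(x) - x^3 + 2*x^2


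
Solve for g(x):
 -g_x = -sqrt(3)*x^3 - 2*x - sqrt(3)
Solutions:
 g(x) = C1 + sqrt(3)*x^4/4 + x^2 + sqrt(3)*x


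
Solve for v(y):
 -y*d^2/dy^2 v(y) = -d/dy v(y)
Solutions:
 v(y) = C1 + C2*y^2


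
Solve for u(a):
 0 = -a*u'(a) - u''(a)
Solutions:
 u(a) = C1 + C2*erf(sqrt(2)*a/2)


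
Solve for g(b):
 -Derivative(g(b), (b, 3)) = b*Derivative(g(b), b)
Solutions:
 g(b) = C1 + Integral(C2*airyai(-b) + C3*airybi(-b), b)


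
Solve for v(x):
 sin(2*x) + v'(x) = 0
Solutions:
 v(x) = C1 + cos(2*x)/2


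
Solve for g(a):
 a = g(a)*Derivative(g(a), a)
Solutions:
 g(a) = -sqrt(C1 + a^2)
 g(a) = sqrt(C1 + a^2)


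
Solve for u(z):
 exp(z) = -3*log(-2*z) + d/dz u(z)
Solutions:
 u(z) = C1 + 3*z*log(-z) + 3*z*(-1 + log(2)) + exp(z)


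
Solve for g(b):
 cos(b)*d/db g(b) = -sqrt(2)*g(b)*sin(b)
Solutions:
 g(b) = C1*cos(b)^(sqrt(2))


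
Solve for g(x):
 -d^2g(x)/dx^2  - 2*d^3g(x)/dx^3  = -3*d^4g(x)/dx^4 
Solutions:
 g(x) = C1 + C2*x + C3*exp(-x/3) + C4*exp(x)


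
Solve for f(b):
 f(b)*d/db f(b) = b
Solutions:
 f(b) = -sqrt(C1 + b^2)
 f(b) = sqrt(C1 + b^2)


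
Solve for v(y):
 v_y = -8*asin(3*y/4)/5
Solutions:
 v(y) = C1 - 8*y*asin(3*y/4)/5 - 8*sqrt(16 - 9*y^2)/15


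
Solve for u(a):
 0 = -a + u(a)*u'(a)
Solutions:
 u(a) = -sqrt(C1 + a^2)
 u(a) = sqrt(C1 + a^2)


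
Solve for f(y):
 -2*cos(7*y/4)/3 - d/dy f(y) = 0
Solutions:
 f(y) = C1 - 8*sin(7*y/4)/21


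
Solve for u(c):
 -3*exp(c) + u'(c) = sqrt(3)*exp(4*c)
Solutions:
 u(c) = C1 + sqrt(3)*exp(4*c)/4 + 3*exp(c)


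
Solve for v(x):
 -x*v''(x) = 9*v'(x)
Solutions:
 v(x) = C1 + C2/x^8


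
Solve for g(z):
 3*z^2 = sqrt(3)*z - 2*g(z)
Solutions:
 g(z) = z*(-3*z + sqrt(3))/2


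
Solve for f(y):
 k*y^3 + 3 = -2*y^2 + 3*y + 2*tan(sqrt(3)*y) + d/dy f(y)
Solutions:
 f(y) = C1 + k*y^4/4 + 2*y^3/3 - 3*y^2/2 + 3*y + 2*sqrt(3)*log(cos(sqrt(3)*y))/3


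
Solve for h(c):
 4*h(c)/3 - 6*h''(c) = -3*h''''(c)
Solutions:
 h(c) = C1*exp(-c*sqrt(1 - sqrt(5)/3)) + C2*exp(c*sqrt(1 - sqrt(5)/3)) + C3*exp(-c*sqrt(sqrt(5)/3 + 1)) + C4*exp(c*sqrt(sqrt(5)/3 + 1))


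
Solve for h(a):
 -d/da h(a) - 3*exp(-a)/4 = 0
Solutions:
 h(a) = C1 + 3*exp(-a)/4


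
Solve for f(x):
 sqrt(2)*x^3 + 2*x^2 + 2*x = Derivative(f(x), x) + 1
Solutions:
 f(x) = C1 + sqrt(2)*x^4/4 + 2*x^3/3 + x^2 - x


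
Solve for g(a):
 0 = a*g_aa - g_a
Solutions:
 g(a) = C1 + C2*a^2


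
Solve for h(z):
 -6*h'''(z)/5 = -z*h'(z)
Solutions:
 h(z) = C1 + Integral(C2*airyai(5^(1/3)*6^(2/3)*z/6) + C3*airybi(5^(1/3)*6^(2/3)*z/6), z)


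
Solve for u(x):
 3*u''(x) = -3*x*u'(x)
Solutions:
 u(x) = C1 + C2*erf(sqrt(2)*x/2)


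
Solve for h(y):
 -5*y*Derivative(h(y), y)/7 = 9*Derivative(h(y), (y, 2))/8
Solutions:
 h(y) = C1 + C2*erf(2*sqrt(35)*y/21)


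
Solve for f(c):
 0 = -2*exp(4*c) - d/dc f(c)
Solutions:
 f(c) = C1 - exp(4*c)/2


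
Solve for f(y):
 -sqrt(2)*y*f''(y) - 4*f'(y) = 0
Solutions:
 f(y) = C1 + C2*y^(1 - 2*sqrt(2))


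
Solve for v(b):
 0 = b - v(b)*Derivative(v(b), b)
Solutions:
 v(b) = -sqrt(C1 + b^2)
 v(b) = sqrt(C1 + b^2)


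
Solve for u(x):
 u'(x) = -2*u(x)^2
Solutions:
 u(x) = 1/(C1 + 2*x)


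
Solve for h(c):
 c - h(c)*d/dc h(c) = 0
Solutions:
 h(c) = -sqrt(C1 + c^2)
 h(c) = sqrt(C1 + c^2)


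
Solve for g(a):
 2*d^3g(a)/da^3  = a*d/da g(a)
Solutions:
 g(a) = C1 + Integral(C2*airyai(2^(2/3)*a/2) + C3*airybi(2^(2/3)*a/2), a)


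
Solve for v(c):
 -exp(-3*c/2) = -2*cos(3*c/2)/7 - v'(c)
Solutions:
 v(c) = C1 - 4*sin(3*c/2)/21 - 2*exp(-3*c/2)/3


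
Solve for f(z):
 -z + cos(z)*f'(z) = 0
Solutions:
 f(z) = C1 + Integral(z/cos(z), z)


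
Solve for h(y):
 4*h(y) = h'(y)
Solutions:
 h(y) = C1*exp(4*y)


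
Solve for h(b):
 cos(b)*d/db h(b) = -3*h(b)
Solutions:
 h(b) = C1*(sin(b) - 1)^(3/2)/(sin(b) + 1)^(3/2)


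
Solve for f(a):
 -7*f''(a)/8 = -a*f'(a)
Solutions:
 f(a) = C1 + C2*erfi(2*sqrt(7)*a/7)


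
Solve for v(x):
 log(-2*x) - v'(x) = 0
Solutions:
 v(x) = C1 + x*log(-x) + x*(-1 + log(2))


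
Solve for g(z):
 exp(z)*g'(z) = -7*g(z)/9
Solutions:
 g(z) = C1*exp(7*exp(-z)/9)


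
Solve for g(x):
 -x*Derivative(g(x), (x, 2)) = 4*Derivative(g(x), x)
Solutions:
 g(x) = C1 + C2/x^3


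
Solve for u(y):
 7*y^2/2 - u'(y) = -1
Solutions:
 u(y) = C1 + 7*y^3/6 + y


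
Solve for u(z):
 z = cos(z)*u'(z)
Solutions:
 u(z) = C1 + Integral(z/cos(z), z)


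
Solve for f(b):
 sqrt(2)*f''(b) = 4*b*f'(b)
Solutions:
 f(b) = C1 + C2*erfi(2^(1/4)*b)


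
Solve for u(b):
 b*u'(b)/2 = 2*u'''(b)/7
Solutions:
 u(b) = C1 + Integral(C2*airyai(14^(1/3)*b/2) + C3*airybi(14^(1/3)*b/2), b)


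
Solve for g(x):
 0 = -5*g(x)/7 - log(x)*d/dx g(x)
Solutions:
 g(x) = C1*exp(-5*li(x)/7)


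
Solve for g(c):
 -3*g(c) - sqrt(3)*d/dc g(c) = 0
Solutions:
 g(c) = C1*exp(-sqrt(3)*c)


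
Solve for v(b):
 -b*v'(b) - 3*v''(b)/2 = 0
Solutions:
 v(b) = C1 + C2*erf(sqrt(3)*b/3)


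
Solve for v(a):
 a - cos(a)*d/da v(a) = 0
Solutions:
 v(a) = C1 + Integral(a/cos(a), a)


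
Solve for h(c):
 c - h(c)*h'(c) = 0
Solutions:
 h(c) = -sqrt(C1 + c^2)
 h(c) = sqrt(C1 + c^2)


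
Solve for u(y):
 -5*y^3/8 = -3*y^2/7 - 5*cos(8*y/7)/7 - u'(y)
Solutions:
 u(y) = C1 + 5*y^4/32 - y^3/7 - 5*sin(8*y/7)/8


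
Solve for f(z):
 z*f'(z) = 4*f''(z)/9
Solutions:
 f(z) = C1 + C2*erfi(3*sqrt(2)*z/4)


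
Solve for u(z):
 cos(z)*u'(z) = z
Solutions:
 u(z) = C1 + Integral(z/cos(z), z)


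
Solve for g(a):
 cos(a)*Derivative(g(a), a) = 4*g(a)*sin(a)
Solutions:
 g(a) = C1/cos(a)^4


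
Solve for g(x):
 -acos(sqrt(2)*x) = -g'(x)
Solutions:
 g(x) = C1 + x*acos(sqrt(2)*x) - sqrt(2)*sqrt(1 - 2*x^2)/2


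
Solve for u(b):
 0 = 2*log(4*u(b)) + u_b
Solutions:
 Integral(1/(log(_y) + 2*log(2)), (_y, u(b)))/2 = C1 - b


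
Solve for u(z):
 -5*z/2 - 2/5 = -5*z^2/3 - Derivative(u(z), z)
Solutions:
 u(z) = C1 - 5*z^3/9 + 5*z^2/4 + 2*z/5


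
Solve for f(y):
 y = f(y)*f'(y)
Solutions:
 f(y) = -sqrt(C1 + y^2)
 f(y) = sqrt(C1 + y^2)


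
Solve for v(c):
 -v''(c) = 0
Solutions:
 v(c) = C1 + C2*c


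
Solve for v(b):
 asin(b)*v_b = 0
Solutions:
 v(b) = C1


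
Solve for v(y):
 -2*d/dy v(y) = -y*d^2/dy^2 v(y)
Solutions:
 v(y) = C1 + C2*y^3


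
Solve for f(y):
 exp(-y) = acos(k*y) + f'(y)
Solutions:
 f(y) = C1 - Piecewise((y*acos(k*y) + exp(-y) - sqrt(-k^2*y^2 + 1)/k, Ne(k, 0)), (pi*y/2 + exp(-y), True))


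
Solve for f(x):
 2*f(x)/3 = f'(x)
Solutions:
 f(x) = C1*exp(2*x/3)


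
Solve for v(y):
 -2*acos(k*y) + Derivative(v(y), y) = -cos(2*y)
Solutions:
 v(y) = C1 + 2*Piecewise((y*acos(k*y) - sqrt(-k^2*y^2 + 1)/k, Ne(k, 0)), (pi*y/2, True)) - sin(2*y)/2


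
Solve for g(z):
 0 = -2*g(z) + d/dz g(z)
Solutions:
 g(z) = C1*exp(2*z)


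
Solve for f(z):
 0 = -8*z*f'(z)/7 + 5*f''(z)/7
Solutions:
 f(z) = C1 + C2*erfi(2*sqrt(5)*z/5)


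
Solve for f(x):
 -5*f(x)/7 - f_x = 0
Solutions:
 f(x) = C1*exp(-5*x/7)


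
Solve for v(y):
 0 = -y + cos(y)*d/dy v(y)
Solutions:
 v(y) = C1 + Integral(y/cos(y), y)


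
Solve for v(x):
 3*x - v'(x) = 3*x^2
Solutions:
 v(x) = C1 - x^3 + 3*x^2/2


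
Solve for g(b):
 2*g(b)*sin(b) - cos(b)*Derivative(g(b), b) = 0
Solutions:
 g(b) = C1/cos(b)^2


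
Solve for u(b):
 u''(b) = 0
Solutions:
 u(b) = C1 + C2*b


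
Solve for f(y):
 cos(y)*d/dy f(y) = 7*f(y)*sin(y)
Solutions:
 f(y) = C1/cos(y)^7


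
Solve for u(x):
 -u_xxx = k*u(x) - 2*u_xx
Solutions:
 u(x) = C1*exp(x*(-(27*k/2 + sqrt((27*k - 16)^2 - 256)/2 - 8)^(1/3) + 2 - 4/(27*k/2 + sqrt((27*k - 16)^2 - 256)/2 - 8)^(1/3))/3) + C2*exp(x*((27*k/2 + sqrt((27*k - 16)^2 - 256)/2 - 8)^(1/3) - sqrt(3)*I*(27*k/2 + sqrt((27*k - 16)^2 - 256)/2 - 8)^(1/3) + 4 - 16/((-1 + sqrt(3)*I)*(27*k/2 + sqrt((27*k - 16)^2 - 256)/2 - 8)^(1/3)))/6) + C3*exp(x*((27*k/2 + sqrt((27*k - 16)^2 - 256)/2 - 8)^(1/3) + sqrt(3)*I*(27*k/2 + sqrt((27*k - 16)^2 - 256)/2 - 8)^(1/3) + 4 + 16/((1 + sqrt(3)*I)*(27*k/2 + sqrt((27*k - 16)^2 - 256)/2 - 8)^(1/3)))/6)


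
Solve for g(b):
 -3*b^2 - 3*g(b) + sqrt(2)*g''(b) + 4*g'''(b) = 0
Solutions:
 g(b) = C1*exp(-b*(2^(2/3)/(-sqrt(2) + sqrt(-2 + (324 - sqrt(2))^2) + 324)^(1/3) + 2*sqrt(2) + 2^(1/3)*(-sqrt(2) + sqrt(-2 + (324 - sqrt(2))^2) + 324)^(1/3))/24)*sin(2^(1/3)*sqrt(3)*b*(-(-sqrt(2) + sqrt(-2 + (324 - sqrt(2))^2) + 324)^(1/3) + 2^(1/3)/(-sqrt(2) + sqrt(-2 + (324 - sqrt(2))^2) + 324)^(1/3))/24) + C2*exp(-b*(2^(2/3)/(-sqrt(2) + sqrt(-2 + (324 - sqrt(2))^2) + 324)^(1/3) + 2*sqrt(2) + 2^(1/3)*(-sqrt(2) + sqrt(-2 + (324 - sqrt(2))^2) + 324)^(1/3))/24)*cos(2^(1/3)*sqrt(3)*b*(-(-sqrt(2) + sqrt(-2 + (324 - sqrt(2))^2) + 324)^(1/3) + 2^(1/3)/(-sqrt(2) + sqrt(-2 + (324 - sqrt(2))^2) + 324)^(1/3))/24) + C3*exp(b*(-sqrt(2) + 2^(2/3)/(-sqrt(2) + sqrt(-2 + (324 - sqrt(2))^2) + 324)^(1/3) + 2^(1/3)*(-sqrt(2) + sqrt(-2 + (324 - sqrt(2))^2) + 324)^(1/3))/12) - b^2 - 2*sqrt(2)/3


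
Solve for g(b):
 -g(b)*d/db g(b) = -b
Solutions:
 g(b) = -sqrt(C1 + b^2)
 g(b) = sqrt(C1 + b^2)


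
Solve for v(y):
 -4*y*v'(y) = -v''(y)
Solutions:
 v(y) = C1 + C2*erfi(sqrt(2)*y)


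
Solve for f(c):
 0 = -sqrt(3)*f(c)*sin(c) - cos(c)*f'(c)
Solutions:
 f(c) = C1*cos(c)^(sqrt(3))


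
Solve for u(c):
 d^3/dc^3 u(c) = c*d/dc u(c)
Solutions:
 u(c) = C1 + Integral(C2*airyai(c) + C3*airybi(c), c)


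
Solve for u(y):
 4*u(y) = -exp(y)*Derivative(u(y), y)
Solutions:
 u(y) = C1*exp(4*exp(-y))


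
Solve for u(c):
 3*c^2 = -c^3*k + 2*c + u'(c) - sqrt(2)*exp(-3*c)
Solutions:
 u(c) = C1 + c^4*k/4 + c^3 - c^2 - sqrt(2)*exp(-3*c)/3


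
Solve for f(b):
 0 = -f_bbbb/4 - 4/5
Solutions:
 f(b) = C1 + C2*b + C3*b^2 + C4*b^3 - 2*b^4/15


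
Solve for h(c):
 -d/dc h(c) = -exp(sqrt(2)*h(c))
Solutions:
 h(c) = sqrt(2)*(2*log(-1/(C1 + c)) - log(2))/4


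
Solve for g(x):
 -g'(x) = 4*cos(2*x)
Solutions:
 g(x) = C1 - 2*sin(2*x)


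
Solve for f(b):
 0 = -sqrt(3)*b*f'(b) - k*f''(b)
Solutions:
 f(b) = C1 + C2*sqrt(k)*erf(sqrt(2)*3^(1/4)*b*sqrt(1/k)/2)


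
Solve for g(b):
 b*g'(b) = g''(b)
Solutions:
 g(b) = C1 + C2*erfi(sqrt(2)*b/2)


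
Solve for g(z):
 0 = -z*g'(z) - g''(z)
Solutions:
 g(z) = C1 + C2*erf(sqrt(2)*z/2)


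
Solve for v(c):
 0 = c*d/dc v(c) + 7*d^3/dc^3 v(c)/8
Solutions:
 v(c) = C1 + Integral(C2*airyai(-2*7^(2/3)*c/7) + C3*airybi(-2*7^(2/3)*c/7), c)


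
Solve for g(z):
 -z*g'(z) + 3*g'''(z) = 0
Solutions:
 g(z) = C1 + Integral(C2*airyai(3^(2/3)*z/3) + C3*airybi(3^(2/3)*z/3), z)


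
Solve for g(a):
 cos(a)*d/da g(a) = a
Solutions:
 g(a) = C1 + Integral(a/cos(a), a)


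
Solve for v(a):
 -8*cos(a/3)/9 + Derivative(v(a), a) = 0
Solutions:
 v(a) = C1 + 8*sin(a/3)/3


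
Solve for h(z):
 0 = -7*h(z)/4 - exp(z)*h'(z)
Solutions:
 h(z) = C1*exp(7*exp(-z)/4)


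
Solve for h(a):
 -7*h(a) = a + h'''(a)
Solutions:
 h(a) = C3*exp(-7^(1/3)*a) - a/7 + (C1*sin(sqrt(3)*7^(1/3)*a/2) + C2*cos(sqrt(3)*7^(1/3)*a/2))*exp(7^(1/3)*a/2)


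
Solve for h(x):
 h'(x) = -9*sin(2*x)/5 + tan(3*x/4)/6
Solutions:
 h(x) = C1 - 2*log(cos(3*x/4))/9 + 9*cos(2*x)/10


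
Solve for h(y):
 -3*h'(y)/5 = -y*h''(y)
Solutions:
 h(y) = C1 + C2*y^(8/5)


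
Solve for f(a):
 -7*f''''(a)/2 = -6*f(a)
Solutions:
 f(a) = C1*exp(-sqrt(2)*3^(1/4)*7^(3/4)*a/7) + C2*exp(sqrt(2)*3^(1/4)*7^(3/4)*a/7) + C3*sin(sqrt(2)*3^(1/4)*7^(3/4)*a/7) + C4*cos(sqrt(2)*3^(1/4)*7^(3/4)*a/7)


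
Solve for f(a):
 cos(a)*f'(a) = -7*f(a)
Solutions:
 f(a) = C1*sqrt(sin(a) - 1)*(sin(a)^3 - 3*sin(a)^2 + 3*sin(a) - 1)/(sqrt(sin(a) + 1)*(sin(a)^3 + 3*sin(a)^2 + 3*sin(a) + 1))


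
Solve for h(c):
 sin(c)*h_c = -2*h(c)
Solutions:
 h(c) = C1*(cos(c) + 1)/(cos(c) - 1)


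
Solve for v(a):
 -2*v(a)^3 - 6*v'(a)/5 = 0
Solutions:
 v(a) = -sqrt(6)*sqrt(-1/(C1 - 5*a))/2
 v(a) = sqrt(6)*sqrt(-1/(C1 - 5*a))/2


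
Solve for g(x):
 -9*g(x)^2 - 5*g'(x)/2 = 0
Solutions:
 g(x) = 5/(C1 + 18*x)


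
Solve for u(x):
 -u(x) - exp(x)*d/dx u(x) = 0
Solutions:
 u(x) = C1*exp(exp(-x))


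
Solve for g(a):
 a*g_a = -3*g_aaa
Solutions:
 g(a) = C1 + Integral(C2*airyai(-3^(2/3)*a/3) + C3*airybi(-3^(2/3)*a/3), a)


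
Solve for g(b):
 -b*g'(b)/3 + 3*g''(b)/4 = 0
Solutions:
 g(b) = C1 + C2*erfi(sqrt(2)*b/3)


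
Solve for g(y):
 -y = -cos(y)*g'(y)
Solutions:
 g(y) = C1 + Integral(y/cos(y), y)


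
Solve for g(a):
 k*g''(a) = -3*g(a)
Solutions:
 g(a) = C1*exp(-sqrt(3)*a*sqrt(-1/k)) + C2*exp(sqrt(3)*a*sqrt(-1/k))


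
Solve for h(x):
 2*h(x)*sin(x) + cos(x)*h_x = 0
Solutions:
 h(x) = C1*cos(x)^2


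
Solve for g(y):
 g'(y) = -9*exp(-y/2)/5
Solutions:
 g(y) = C1 + 18*exp(-y/2)/5


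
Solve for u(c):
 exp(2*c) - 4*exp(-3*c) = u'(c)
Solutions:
 u(c) = C1 + exp(2*c)/2 + 4*exp(-3*c)/3


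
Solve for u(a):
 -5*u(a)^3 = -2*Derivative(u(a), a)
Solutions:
 u(a) = -sqrt(-1/(C1 + 5*a))
 u(a) = sqrt(-1/(C1 + 5*a))


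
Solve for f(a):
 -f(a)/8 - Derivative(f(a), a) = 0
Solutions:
 f(a) = C1*exp(-a/8)


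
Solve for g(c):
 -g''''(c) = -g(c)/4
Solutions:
 g(c) = C1*exp(-sqrt(2)*c/2) + C2*exp(sqrt(2)*c/2) + C3*sin(sqrt(2)*c/2) + C4*cos(sqrt(2)*c/2)


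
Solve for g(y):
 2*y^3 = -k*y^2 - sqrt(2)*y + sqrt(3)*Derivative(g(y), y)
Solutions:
 g(y) = C1 + sqrt(3)*k*y^3/9 + sqrt(3)*y^4/6 + sqrt(6)*y^2/6


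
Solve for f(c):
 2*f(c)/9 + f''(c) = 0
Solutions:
 f(c) = C1*sin(sqrt(2)*c/3) + C2*cos(sqrt(2)*c/3)


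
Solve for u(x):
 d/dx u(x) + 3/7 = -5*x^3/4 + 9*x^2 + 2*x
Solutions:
 u(x) = C1 - 5*x^4/16 + 3*x^3 + x^2 - 3*x/7


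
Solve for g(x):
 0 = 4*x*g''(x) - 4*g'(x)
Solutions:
 g(x) = C1 + C2*x^2


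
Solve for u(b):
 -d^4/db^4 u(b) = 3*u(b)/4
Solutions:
 u(b) = (C1*sin(3^(1/4)*b/2) + C2*cos(3^(1/4)*b/2))*exp(-3^(1/4)*b/2) + (C3*sin(3^(1/4)*b/2) + C4*cos(3^(1/4)*b/2))*exp(3^(1/4)*b/2)


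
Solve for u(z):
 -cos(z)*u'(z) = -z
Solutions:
 u(z) = C1 + Integral(z/cos(z), z)


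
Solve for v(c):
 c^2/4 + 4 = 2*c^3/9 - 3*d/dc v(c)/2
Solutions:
 v(c) = C1 + c^4/27 - c^3/18 - 8*c/3


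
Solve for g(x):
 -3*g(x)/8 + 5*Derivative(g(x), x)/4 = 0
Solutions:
 g(x) = C1*exp(3*x/10)


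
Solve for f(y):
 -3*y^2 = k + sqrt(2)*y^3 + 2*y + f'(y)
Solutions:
 f(y) = C1 - k*y - sqrt(2)*y^4/4 - y^3 - y^2


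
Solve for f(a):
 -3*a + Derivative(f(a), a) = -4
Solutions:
 f(a) = C1 + 3*a^2/2 - 4*a


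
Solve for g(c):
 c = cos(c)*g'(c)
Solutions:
 g(c) = C1 + Integral(c/cos(c), c)


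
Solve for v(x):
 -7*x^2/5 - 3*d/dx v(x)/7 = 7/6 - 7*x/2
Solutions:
 v(x) = C1 - 49*x^3/45 + 49*x^2/12 - 49*x/18


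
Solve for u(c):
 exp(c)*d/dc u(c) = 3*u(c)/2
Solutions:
 u(c) = C1*exp(-3*exp(-c)/2)


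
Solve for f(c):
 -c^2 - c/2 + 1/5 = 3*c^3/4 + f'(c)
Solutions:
 f(c) = C1 - 3*c^4/16 - c^3/3 - c^2/4 + c/5


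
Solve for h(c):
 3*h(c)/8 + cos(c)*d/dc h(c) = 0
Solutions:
 h(c) = C1*(sin(c) - 1)^(3/16)/(sin(c) + 1)^(3/16)


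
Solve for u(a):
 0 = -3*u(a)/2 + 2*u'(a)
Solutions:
 u(a) = C1*exp(3*a/4)


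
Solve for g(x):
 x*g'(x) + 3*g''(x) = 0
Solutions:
 g(x) = C1 + C2*erf(sqrt(6)*x/6)


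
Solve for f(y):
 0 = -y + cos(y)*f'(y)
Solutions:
 f(y) = C1 + Integral(y/cos(y), y)


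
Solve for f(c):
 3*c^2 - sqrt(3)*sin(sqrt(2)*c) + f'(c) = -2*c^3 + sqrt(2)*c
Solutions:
 f(c) = C1 - c^4/2 - c^3 + sqrt(2)*c^2/2 - sqrt(6)*cos(sqrt(2)*c)/2


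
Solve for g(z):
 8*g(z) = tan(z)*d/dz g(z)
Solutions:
 g(z) = C1*sin(z)^8


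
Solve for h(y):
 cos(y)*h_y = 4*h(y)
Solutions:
 h(y) = C1*(sin(y)^2 + 2*sin(y) + 1)/(sin(y)^2 - 2*sin(y) + 1)
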